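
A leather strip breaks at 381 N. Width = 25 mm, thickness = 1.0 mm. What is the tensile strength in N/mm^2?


15.24 N/mm^2


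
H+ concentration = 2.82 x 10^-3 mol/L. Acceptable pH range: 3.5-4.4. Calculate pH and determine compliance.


pH = 2.55
Compliant: No


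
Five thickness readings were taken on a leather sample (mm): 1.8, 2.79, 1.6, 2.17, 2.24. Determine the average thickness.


2.12 mm

Sum = 1.8 + 2.79 + 1.6 + 2.17 + 2.24 = 10.60
Average = 10.60 / 5 = 2.12 mm


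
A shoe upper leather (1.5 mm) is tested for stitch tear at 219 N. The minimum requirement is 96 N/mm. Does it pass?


STS = 146.0 N/mm
Passes: Yes


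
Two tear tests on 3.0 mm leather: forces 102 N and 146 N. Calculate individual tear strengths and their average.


Tear 1 = 34.0 N/mm
Tear 2 = 48.7 N/mm
Average = 41.4 N/mm


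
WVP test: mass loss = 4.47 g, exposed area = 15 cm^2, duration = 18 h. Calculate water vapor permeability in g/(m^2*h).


WVP = mass_loss / (area x time) x 10000
WVP = 4.47 / (15 x 18) x 10000
WVP = 4.47 / 270 x 10000 = 165.56 g/(m^2*h)


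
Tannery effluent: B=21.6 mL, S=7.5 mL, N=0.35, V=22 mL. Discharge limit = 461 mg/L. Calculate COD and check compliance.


COD = 1794.5 mg/L
Compliant: No

COD = (21.6 - 7.5) x 0.35 x 8000 / 22 = 1794.5 mg/L
Limit: 461 mg/L
Compliant: No


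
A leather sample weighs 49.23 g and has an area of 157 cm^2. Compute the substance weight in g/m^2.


3135.7 g/m^2

Substance weight = mass / area x 10000
SW = 49.23 / 157 x 10000
SW = 3135.7 g/m^2


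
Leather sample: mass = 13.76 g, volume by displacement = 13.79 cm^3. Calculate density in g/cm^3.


0.998 g/cm^3


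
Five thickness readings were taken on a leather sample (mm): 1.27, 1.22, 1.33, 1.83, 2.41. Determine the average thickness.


1.61 mm

Sum = 1.27 + 1.22 + 1.33 + 1.83 + 2.41 = 8.06
Average = 8.06 / 5 = 1.61 mm


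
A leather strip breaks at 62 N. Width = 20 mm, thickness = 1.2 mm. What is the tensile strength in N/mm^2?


2.58 N/mm^2


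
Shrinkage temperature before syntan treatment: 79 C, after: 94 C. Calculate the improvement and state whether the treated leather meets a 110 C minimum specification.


Improvement = 15 C
Meets 110 C spec: No


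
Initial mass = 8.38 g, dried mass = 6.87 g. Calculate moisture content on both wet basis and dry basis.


Moisture lost = 8.38 - 6.87 = 1.51 g
Wet basis MC = 1.51 / 8.38 x 100 = 18.0%
Dry basis MC = 1.51 / 6.87 x 100 = 22.0%


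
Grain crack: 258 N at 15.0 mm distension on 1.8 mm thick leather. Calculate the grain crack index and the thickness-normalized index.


Crack index = 258 / 15.0 = 17.2 N/mm
Normalized = 17.2 / 1.8 = 9.6 N/mm per mm


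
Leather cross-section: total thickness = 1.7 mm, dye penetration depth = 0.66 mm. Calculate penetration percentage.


38.8%

Penetration% = 0.66 / 1.7 x 100
Penetration = 38.8%


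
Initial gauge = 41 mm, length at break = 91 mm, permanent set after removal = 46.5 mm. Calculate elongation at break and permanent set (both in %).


Elongation at break = (91 - 41) / 41 x 100 = 122.0%
Permanent set = (46.5 - 41) / 41 x 100 = 13.4%


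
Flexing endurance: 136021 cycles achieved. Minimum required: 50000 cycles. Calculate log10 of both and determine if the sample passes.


log10(136021) = 5.13
log10(50000) = 4.70
Passes: Yes


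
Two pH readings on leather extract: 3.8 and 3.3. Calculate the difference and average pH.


Difference = |3.8 - 3.3| = 0.5
Average = (3.8 + 3.3) / 2 = 3.55


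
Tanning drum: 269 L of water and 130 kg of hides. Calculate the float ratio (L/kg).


2.1


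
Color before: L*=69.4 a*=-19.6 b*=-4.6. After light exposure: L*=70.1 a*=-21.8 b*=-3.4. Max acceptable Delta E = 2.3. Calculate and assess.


Delta E = 2.60
Passes: No

dL = 0.7, da = -2.2, db = 1.2
dE = sqrt((0.7)^2 + (-2.2)^2 + (1.2)^2) = 2.60
Max = 2.3
Passes: No


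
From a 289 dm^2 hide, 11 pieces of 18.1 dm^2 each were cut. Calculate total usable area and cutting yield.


Usable area = 199.1 dm^2
Yield = 68.9%

Total usable = 11 x 18.1 = 199.1 dm^2
Yield = 199.1 / 289 x 100 = 68.9%


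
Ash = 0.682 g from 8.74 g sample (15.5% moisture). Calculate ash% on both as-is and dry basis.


As-is ash = 7.80%
Dry-basis ash = 9.23%

As-is ash% = 0.682 / 8.74 x 100 = 7.80%
Dry mass = 8.74 x (100 - 15.5) / 100 = 7.3853 g
Dry-basis ash% = 0.682 / 7.3853 x 100 = 9.23%


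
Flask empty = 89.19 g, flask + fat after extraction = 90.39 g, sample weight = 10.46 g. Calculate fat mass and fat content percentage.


Fat mass = 1.20 g
Fat content = 11.5%


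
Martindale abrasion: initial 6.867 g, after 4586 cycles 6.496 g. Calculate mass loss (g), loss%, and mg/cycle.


Loss = 6.867 - 6.496 = 0.371 g
Loss% = 0.371 / 6.867 x 100 = 5.40%
Rate = 0.371 / 4586 x 1000 = 0.081 mg/cycle


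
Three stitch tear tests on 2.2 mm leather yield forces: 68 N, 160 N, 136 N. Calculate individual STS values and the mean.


STS1 = 68 / 2.2 = 30.9 N/mm
STS2 = 160 / 2.2 = 72.7 N/mm
STS3 = 136 / 2.2 = 61.8 N/mm
Mean = (30.9 + 72.7 + 61.8) / 3 = 55.1 N/mm


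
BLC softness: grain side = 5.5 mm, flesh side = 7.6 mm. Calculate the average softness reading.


6.55 mm

Average = (5.5 + 7.6) / 2
Average = 6.55 mm


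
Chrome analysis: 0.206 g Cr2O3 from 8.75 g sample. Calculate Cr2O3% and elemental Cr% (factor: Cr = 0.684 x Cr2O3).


Cr2O3% = 0.206 / 8.75 x 100 = 2.35%
Cr% = 2.35 x 0.684 = 1.61%


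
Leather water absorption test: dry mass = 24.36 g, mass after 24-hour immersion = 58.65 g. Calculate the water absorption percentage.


Water absorbed = 58.65 - 24.36 = 34.29 g
WA% = 34.29 / 24.36 x 100 = 140.8%


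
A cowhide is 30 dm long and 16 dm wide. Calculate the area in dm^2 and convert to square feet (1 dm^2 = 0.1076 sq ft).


480 dm^2
51.65 sq ft


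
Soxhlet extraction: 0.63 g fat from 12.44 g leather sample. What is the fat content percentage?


5.1%

Fat content = 0.63 / 12.44 x 100
Fat = 5.1%


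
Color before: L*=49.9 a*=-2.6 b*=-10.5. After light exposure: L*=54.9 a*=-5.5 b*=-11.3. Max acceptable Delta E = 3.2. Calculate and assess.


Delta E = 5.84
Passes: No

dL = 5.0, da = -2.9, db = -0.8
dE = sqrt((5.0)^2 + (-2.9)^2 + (-0.8)^2) = 5.84
Max = 3.2
Passes: No


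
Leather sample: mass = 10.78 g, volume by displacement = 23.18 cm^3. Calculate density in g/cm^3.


Density = mass / volume
Density = 10.78 / 23.18 = 0.465 g/cm^3


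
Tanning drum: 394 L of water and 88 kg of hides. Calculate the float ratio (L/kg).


Float ratio = water / hide weight
Ratio = 394 / 88 = 4.5


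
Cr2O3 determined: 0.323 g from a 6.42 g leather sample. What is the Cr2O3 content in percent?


5.03%

Cr2O3% = 0.323 / 6.42 x 100
Cr2O3% = 5.03%


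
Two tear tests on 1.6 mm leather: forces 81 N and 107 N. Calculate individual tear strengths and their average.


Tear 1 = 81 / 1.6 = 50.6 N/mm
Tear 2 = 107 / 1.6 = 66.9 N/mm
Average = (50.6 + 66.9) / 2 = 58.8 N/mm


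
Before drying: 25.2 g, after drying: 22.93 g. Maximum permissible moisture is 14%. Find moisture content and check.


MC = (25.2 - 22.93) / 25.2 x 100 = 9.0%
Maximum: 14%
Acceptable: Yes


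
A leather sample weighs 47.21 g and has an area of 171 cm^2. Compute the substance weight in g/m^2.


2760.8 g/m^2

Substance weight = mass / area x 10000
SW = 47.21 / 171 x 10000
SW = 2760.8 g/m^2


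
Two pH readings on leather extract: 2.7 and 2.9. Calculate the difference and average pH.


Difference = |2.7 - 2.9| = 0.2
Average = (2.7 + 2.9) / 2 = 2.80


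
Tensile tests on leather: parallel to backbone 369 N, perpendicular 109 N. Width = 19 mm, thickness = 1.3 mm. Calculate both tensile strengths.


Area = 19 x 1.3 = 24.7 mm^2
TS (parallel) = 369 / 24.7 = 14.94 N/mm^2
TS (perpendicular) = 109 / 24.7 = 4.41 N/mm^2


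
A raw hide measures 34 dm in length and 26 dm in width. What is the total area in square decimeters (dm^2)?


884 dm^2

Area = length x width
Area = 34 x 26 = 884 dm^2


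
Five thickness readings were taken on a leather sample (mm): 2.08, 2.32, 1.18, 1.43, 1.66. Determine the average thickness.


Sum = 2.08 + 2.32 + 1.18 + 1.43 + 1.66 = 8.67
Average = 8.67 / 5 = 1.73 mm


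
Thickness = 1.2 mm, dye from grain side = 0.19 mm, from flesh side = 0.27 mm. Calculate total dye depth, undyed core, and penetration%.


Total dyed = 0.19 + 0.27 = 0.46 mm
Undyed core = 1.2 - 0.46 = 0.74 mm
Penetration = 0.46 / 1.2 x 100 = 38.3%


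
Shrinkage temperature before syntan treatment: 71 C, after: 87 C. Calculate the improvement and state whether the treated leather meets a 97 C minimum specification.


Improvement = 87 - 71 = 16 C
Spec check: 87 C >= 97 C? No


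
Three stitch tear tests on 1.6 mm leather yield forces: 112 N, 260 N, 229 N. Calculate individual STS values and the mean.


STS1 = 112 / 1.6 = 70.0 N/mm
STS2 = 260 / 1.6 = 162.5 N/mm
STS3 = 229 / 1.6 = 143.1 N/mm
Mean = (70.0 + 162.5 + 143.1) / 3 = 125.2 N/mm


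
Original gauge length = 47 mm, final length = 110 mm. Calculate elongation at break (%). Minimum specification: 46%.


Elongation = 134.0%
Meets spec: Yes


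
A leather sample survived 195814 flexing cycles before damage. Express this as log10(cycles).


log10(195814) = 5.29


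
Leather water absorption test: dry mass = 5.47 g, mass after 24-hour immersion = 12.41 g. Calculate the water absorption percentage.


Water absorbed = 12.41 - 5.47 = 6.94 g
WA% = 6.94 / 5.47 x 100 = 126.9%


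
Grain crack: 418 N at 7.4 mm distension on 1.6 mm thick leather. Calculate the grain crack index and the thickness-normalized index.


Crack index = 418 / 7.4 = 56.5 N/mm
Normalized = 56.5 / 1.6 = 35.3 N/mm per mm


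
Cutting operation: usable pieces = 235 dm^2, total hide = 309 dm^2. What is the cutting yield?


76.1%

Yield = usable / total x 100
Yield = 235 / 309 x 100 = 76.1%


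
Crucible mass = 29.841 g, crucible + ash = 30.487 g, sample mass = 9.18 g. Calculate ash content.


Ash mass = 0.646 g
Ash content = 7.04%


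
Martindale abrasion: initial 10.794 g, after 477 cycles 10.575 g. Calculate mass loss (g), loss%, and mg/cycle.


Loss = 10.794 - 10.575 = 0.219 g
Loss% = 0.219 / 10.794 x 100 = 2.03%
Rate = 0.219 / 477 x 1000 = 0.459 mg/cycle


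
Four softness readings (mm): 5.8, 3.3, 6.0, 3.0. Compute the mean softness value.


Sum = 5.8 + 3.3 + 6.0 + 3.0
Mean = 18.1 / 4 = 4.53 mm


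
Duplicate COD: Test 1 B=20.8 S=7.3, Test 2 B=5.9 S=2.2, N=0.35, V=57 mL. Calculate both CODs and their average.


COD1 = (20.8 - 7.3) x 0.35 x 8000 / 57 = 663.2 mg/L
COD2 = (5.9 - 2.2) x 0.35 x 8000 / 57 = 181.8 mg/L
Average = (663.2 + 181.8) / 2 = 422.5 mg/L


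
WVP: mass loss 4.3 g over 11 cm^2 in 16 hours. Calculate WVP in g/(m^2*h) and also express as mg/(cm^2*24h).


WVP = 4.3 / (11 x 16) x 10000 = 244.32 g/(m^2*h)
Mass loss in mg = 4.3 x 1000 = 4300 mg
Per cm^2 per 24h in mg: 4300 x 24 / (11 x 16) = 103200 / 176 = 586.36 mg/(cm^2*24h)


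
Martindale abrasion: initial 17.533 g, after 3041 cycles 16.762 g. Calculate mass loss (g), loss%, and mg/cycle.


Mass loss = 0.771 g
Loss = 4.40%
Rate = 0.254 mg/cycle

Loss = 17.533 - 16.762 = 0.771 g
Loss% = 0.771 / 17.533 x 100 = 4.40%
Rate = 0.771 / 3041 x 1000 = 0.254 mg/cycle


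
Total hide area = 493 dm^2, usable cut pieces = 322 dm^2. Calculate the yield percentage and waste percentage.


Yield = 322 / 493 x 100 = 65.3%
Waste = 493 - 322 = 171 dm^2
Waste% = 100 - 65.3 = 34.7%


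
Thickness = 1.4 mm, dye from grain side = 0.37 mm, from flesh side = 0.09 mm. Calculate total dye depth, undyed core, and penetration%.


Total dyed = 0.46 mm
Undyed core = 0.94 mm
Penetration = 32.9%

Total dyed = 0.37 + 0.09 = 0.46 mm
Undyed core = 1.4 - 0.46 = 0.94 mm
Penetration = 0.46 / 1.4 x 100 = 32.9%


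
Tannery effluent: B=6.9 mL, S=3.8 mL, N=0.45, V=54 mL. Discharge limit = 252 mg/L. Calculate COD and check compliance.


COD = 206.7 mg/L
Compliant: Yes


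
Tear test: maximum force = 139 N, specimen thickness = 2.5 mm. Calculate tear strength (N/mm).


Tear strength = force / thickness
Tear = 139 / 2.5 = 55.6 N/mm


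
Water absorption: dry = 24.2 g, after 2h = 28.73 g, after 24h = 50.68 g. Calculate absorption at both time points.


WA (2h) = (28.73 - 24.2) / 24.2 x 100 = 18.7%
WA (24h) = (50.68 - 24.2) / 24.2 x 100 = 109.4%


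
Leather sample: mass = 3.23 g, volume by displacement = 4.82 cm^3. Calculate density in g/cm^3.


0.670 g/cm^3


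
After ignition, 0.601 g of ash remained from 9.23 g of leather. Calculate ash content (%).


6.51%


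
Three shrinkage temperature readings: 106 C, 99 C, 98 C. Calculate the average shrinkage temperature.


101.0 C


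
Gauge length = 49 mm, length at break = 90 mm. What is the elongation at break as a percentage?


Extension = 90 - 49 = 41 mm
Elongation = 41 / 49 x 100 = 83.7%


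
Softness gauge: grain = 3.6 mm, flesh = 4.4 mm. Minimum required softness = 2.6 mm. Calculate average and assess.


Average = (3.6 + 4.4) / 2 = 4.00 mm
Minimum = 2.6 mm
Meets requirement: Yes


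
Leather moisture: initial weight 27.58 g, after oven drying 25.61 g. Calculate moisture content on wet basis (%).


7.1%


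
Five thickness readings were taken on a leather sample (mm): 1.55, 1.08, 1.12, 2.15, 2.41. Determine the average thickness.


1.66 mm

Sum = 1.55 + 1.08 + 1.12 + 2.15 + 2.41 = 8.31
Average = 8.31 / 5 = 1.66 mm


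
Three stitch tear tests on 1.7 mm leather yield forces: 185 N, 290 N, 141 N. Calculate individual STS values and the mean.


STS1 = 108.8 N/mm
STS2 = 170.6 N/mm
STS3 = 82.9 N/mm
Mean = 120.8 N/mm


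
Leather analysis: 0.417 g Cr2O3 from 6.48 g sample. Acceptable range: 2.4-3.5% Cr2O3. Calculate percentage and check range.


Cr2O3% = 0.417 / 6.48 x 100 = 6.44%
Acceptable range: 2.4 to 3.5%
Within range: No


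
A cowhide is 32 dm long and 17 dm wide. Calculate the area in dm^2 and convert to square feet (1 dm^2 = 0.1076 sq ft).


544 dm^2
58.53 sq ft

Area = 32 x 17 = 544 dm^2
Conversion: 544 x 0.1076 = 58.53 sq ft


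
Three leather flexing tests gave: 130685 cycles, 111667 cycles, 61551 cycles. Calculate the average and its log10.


Average = 101301 cycles
log10 = 5.01

Average = (130685 + 111667 + 61551) / 3 = 101301 cycles
log10(101301) = 5.01


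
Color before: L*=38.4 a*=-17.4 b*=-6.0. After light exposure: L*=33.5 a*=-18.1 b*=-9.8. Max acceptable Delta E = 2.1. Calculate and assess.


Delta E = 6.24
Passes: No


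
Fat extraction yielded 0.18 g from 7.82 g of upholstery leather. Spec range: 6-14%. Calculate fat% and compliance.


Fat content = 2.3%
Compliant: No

Fat% = 0.18 / 7.82 x 100 = 2.3%
Spec range: 6-14%
Compliant: No


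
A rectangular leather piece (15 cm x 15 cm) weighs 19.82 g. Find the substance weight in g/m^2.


880.9 g/m^2


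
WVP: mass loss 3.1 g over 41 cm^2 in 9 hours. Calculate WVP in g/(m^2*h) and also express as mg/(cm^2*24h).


WVP = 84.01 g/(m^2*h)
Daily rate = 201.63 mg/(cm^2*24h)


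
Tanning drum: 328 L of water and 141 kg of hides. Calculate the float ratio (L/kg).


2.3

Float ratio = water / hide weight
Ratio = 328 / 141 = 2.3


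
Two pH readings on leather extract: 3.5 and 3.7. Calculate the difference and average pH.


Difference = |3.5 - 3.7| = 0.2
Average = (3.5 + 3.7) / 2 = 3.60


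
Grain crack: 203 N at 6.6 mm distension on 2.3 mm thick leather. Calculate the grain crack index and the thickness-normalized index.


Crack index = 203 / 6.6 = 30.8 N/mm
Normalized = 30.8 / 2.3 = 13.4 N/mm per mm


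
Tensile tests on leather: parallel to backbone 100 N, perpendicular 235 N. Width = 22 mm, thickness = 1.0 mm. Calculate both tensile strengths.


Parallel = 4.55 N/mm^2
Perpendicular = 10.68 N/mm^2

Area = 22 x 1.0 = 22.0 mm^2
TS (parallel) = 100 / 22.0 = 4.55 N/mm^2
TS (perpendicular) = 235 / 22.0 = 10.68 N/mm^2


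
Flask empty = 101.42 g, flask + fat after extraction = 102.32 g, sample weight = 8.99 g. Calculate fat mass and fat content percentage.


Fat mass = 0.90 g
Fat content = 10.0%


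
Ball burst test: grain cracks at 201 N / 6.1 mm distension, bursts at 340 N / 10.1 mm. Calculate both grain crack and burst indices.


Crack index = 33.0 N/mm
Burst index = 33.7 N/mm

Crack index = 201 / 6.1 = 33.0 N/mm
Burst index = 340 / 10.1 = 33.7 N/mm


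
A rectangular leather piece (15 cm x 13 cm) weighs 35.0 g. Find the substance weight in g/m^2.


1794.9 g/m^2

Area = 15 x 13 = 195 cm^2
SW = 35.0 / 195 x 10000 = 1794.9 g/m^2


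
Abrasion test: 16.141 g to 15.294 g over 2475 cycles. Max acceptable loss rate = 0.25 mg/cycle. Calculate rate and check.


Loss = 16.141 - 15.294 = 0.847 g
Rate = 0.847 g / 2475 cycles x 1000 = 0.342 mg/cycle
Max = 0.25 mg/cycle
Passes: No


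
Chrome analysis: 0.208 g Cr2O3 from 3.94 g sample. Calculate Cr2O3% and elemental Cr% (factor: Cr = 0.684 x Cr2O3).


Cr2O3 = 5.28%
Cr = 3.61%

Cr2O3% = 0.208 / 3.94 x 100 = 5.28%
Cr% = 5.28 x 0.684 = 3.61%


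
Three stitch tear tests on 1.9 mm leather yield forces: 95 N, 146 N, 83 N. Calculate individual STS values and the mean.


STS1 = 50.0 N/mm
STS2 = 76.8 N/mm
STS3 = 43.7 N/mm
Mean = 56.8 N/mm


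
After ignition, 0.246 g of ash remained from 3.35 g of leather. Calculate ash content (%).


7.34%


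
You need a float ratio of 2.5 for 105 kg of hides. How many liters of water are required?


262.5 L


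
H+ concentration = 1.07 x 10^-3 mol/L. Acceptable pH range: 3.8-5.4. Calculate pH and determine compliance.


pH = 2.97
Compliant: No

pH = -log10(1.07 x 10^-3) = 2.97
Range: 3.8 to 5.4
Compliant: No


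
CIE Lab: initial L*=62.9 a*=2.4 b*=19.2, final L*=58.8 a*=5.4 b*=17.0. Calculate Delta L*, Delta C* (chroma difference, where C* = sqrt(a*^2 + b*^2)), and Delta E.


Delta L* = 58.8 - 62.9 = -4.1
C1* = sqrt((2.4)^2 + (19.2)^2) = 19.349
C2* = sqrt((5.4)^2 + (17.0)^2) = 17.837
Delta C* = 17.837 - 19.349 = -1.51
Delta E = sqrt((-4.1)^2 + (3.0)^2 + (-2.2)^2) = 5.54


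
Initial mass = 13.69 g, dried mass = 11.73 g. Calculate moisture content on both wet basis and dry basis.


Moisture lost = 13.69 - 11.73 = 1.96 g
Wet basis MC = 1.96 / 13.69 x 100 = 14.3%
Dry basis MC = 1.96 / 11.73 x 100 = 16.7%


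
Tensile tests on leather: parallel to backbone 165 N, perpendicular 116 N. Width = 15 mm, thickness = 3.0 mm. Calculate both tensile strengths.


Area = 15 x 3.0 = 45.0 mm^2
TS (parallel) = 165 / 45.0 = 3.67 N/mm^2
TS (perpendicular) = 116 / 45.0 = 2.58 N/mm^2


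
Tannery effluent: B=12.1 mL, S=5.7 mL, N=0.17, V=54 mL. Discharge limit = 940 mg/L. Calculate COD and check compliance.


COD = (12.1 - 5.7) x 0.17 x 8000 / 54 = 161.2 mg/L
Limit: 940 mg/L
Compliant: Yes


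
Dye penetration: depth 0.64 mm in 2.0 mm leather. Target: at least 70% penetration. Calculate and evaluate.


Penetration = 0.64 / 2.0 x 100 = 32.0%
Target: 70%
Meets target: No


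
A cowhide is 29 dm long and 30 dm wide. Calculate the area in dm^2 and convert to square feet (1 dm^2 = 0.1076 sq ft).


Area = 29 x 30 = 870 dm^2
Conversion: 870 x 0.1076 = 93.61 sq ft


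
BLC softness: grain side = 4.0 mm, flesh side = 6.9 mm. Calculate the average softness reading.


5.45 mm


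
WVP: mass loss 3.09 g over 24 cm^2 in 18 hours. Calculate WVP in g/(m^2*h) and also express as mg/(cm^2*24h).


WVP = 71.53 g/(m^2*h)
Daily rate = 171.67 mg/(cm^2*24h)


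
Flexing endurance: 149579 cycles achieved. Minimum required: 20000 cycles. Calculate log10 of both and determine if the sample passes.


Achieved: log10 = 5.17
Required: log10 = 4.30
Passes: Yes

log10(149579) = 5.17
log10(20000) = 4.30
Passes: Yes


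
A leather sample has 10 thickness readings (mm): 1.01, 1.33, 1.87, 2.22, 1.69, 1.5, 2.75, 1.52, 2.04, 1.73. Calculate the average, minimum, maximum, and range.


Average = 1.77 mm
Min = 1.01 mm
Max = 2.75 mm
Range = 1.74 mm


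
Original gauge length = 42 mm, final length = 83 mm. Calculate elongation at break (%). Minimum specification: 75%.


Elongation = 97.6%
Meets spec: Yes

Extension = 83 - 42 = 41 mm
Elongation = 41 / 42 x 100 = 97.6%
Minimum required: 75%
Meets specification: Yes


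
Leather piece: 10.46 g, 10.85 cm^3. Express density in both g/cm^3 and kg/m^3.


Density = 10.46 / 10.85 = 0.964 g/cm^3
Convert: 0.964 x 1000 = 964 kg/m^3


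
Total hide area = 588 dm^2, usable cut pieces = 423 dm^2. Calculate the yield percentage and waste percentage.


Yield = 423 / 588 x 100 = 71.9%
Waste = 588 - 423 = 165 dm^2
Waste% = 100 - 71.9 = 28.1%


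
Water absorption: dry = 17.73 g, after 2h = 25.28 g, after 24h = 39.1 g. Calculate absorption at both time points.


WA (2h) = (25.28 - 17.73) / 17.73 x 100 = 42.6%
WA (24h) = (39.1 - 17.73) / 17.73 x 100 = 120.5%


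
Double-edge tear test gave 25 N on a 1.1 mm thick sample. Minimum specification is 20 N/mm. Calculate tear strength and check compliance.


Tear strength = 25 / 1.1 = 22.7 N/mm
Required minimum = 20 N/mm
Compliant: Yes


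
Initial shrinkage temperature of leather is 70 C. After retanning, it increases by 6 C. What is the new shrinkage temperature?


76 C


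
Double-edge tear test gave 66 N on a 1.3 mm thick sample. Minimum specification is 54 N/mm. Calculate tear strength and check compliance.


Tear strength = 66 / 1.3 = 50.8 N/mm
Required minimum = 54 N/mm
Compliant: No


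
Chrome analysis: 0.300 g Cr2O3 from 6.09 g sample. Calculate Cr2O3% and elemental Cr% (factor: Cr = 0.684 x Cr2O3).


Cr2O3 = 4.93%
Cr = 3.37%

Cr2O3% = 0.300 / 6.09 x 100 = 4.93%
Cr% = 4.93 x 0.684 = 3.37%


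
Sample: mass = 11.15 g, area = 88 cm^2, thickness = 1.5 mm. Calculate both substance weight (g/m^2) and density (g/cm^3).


Substance weight = 1267.0 g/m^2
Density = 0.845 g/cm^3

SW = 11.15 / 88 x 10000 = 1267.0 g/m^2
Volume = 88 x 1.5 / 10 = 13.20 cm^3
Density = 11.15 / 13.20 = 0.845 g/cm^3


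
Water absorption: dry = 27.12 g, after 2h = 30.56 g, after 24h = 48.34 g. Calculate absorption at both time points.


WA (2h) = (30.56 - 27.12) / 27.12 x 100 = 12.7%
WA (24h) = (48.34 - 27.12) / 27.12 x 100 = 78.2%


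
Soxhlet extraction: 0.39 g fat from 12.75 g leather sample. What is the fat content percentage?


Fat content = 0.39 / 12.75 x 100
Fat = 3.1%


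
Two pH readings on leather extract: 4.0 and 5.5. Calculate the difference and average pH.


Difference = |4.0 - 5.5| = 1.5
Average = (4.0 + 5.5) / 2 = 4.75


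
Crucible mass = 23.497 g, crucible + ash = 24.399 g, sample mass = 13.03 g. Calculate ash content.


Ash mass = 24.399 - 23.497 = 0.902 g
Ash% = 0.902 / 13.03 x 100 = 6.92%


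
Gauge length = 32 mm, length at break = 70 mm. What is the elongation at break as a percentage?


Extension = 70 - 32 = 38 mm
Elongation = 38 / 32 x 100 = 118.8%


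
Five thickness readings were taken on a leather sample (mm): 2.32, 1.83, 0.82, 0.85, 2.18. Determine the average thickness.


1.60 mm


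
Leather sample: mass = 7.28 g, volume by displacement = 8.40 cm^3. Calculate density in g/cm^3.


0.867 g/cm^3

Density = mass / volume
Density = 7.28 / 8.40 = 0.867 g/cm^3


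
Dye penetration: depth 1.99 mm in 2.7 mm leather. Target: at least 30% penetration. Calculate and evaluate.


Penetration = 1.99 / 2.7 x 100 = 73.7%
Target: 30%
Meets target: Yes


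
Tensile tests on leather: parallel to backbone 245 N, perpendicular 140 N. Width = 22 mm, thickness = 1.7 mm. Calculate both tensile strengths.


Area = 22 x 1.7 = 37.4 mm^2
TS (parallel) = 245 / 37.4 = 6.55 N/mm^2
TS (perpendicular) = 140 / 37.4 = 3.74 N/mm^2


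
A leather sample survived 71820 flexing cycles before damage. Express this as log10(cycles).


4.86


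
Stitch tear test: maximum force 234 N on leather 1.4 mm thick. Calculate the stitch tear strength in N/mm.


Stitch tear strength = force / thickness
STS = 234 / 1.4 = 167.1 N/mm


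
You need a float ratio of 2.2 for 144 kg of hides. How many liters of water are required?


316.8 L

Water = hide weight x target ratio
Water = 144 x 2.2 = 316.8 L


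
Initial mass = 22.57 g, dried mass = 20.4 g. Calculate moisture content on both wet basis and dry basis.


Wet basis = 9.6%
Dry basis = 10.6%


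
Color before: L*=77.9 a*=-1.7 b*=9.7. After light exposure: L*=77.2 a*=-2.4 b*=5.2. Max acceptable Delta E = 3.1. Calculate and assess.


dL = -0.7, da = -0.7, db = -4.5
dE = sqrt((-0.7)^2 + (-0.7)^2 + (-4.5)^2) = 4.61
Max = 3.1
Passes: No


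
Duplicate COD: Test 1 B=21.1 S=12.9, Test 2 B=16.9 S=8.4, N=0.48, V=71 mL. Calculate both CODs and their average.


COD1 = (21.1 - 12.9) x 0.48 x 8000 / 71 = 443.5 mg/L
COD2 = (16.9 - 8.4) x 0.48 x 8000 / 71 = 459.7 mg/L
Average = (443.5 + 459.7) / 2 = 451.6 mg/L


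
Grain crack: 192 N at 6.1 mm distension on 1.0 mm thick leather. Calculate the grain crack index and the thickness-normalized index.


Crack index = 192 / 6.1 = 31.5 N/mm
Normalized = 31.5 / 1.0 = 31.5 N/mm per mm


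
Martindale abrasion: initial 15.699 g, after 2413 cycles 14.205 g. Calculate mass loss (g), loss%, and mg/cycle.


Mass loss = 1.494 g
Loss = 9.52%
Rate = 0.619 mg/cycle

Loss = 15.699 - 14.205 = 1.494 g
Loss% = 1.494 / 15.699 x 100 = 9.52%
Rate = 1.494 / 2413 x 1000 = 0.619 mg/cycle


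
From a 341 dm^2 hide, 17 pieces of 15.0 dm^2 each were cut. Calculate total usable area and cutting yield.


Total usable = 17 x 15.0 = 255.0 dm^2
Yield = 255.0 / 341 x 100 = 74.8%


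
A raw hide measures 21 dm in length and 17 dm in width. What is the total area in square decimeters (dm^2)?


357 dm^2

Area = length x width
Area = 21 x 17 = 357 dm^2


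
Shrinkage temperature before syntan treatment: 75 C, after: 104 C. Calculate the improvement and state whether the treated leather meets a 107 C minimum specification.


Improvement = 104 - 75 = 29 C
Spec check: 104 C >= 107 C? No


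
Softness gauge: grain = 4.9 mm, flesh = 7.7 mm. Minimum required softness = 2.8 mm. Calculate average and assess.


Average = (4.9 + 7.7) / 2 = 6.30 mm
Minimum = 2.8 mm
Meets requirement: Yes


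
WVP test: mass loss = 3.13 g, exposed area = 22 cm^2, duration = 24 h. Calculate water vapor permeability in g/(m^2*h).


59.28 g/(m^2*h)

WVP = mass_loss / (area x time) x 10000
WVP = 3.13 / (22 x 24) x 10000
WVP = 3.13 / 528 x 10000 = 59.28 g/(m^2*h)


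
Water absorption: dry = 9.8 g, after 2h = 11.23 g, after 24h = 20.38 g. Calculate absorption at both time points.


WA (2h) = (11.23 - 9.8) / 9.8 x 100 = 14.6%
WA (24h) = (20.38 - 9.8) / 9.8 x 100 = 108.0%


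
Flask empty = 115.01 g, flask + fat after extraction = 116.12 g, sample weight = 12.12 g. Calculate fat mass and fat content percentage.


Fat mass = 1.11 g
Fat content = 9.2%


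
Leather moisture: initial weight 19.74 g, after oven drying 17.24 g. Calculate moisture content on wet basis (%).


Moisture = 19.74 - 17.24 = 2.50 g
MC = 2.50 / 19.74 x 100 = 12.7%


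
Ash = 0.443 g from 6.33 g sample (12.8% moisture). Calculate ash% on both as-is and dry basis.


As-is ash% = 0.443 / 6.33 x 100 = 7.00%
Dry mass = 6.33 x (100 - 12.8) / 100 = 5.51976 g
Dry-basis ash% = 0.443 / 5.51976 x 100 = 8.03%


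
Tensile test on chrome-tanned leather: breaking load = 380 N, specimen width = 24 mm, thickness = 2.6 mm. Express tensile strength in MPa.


6.09 MPa

Cross-section = 24 x 2.6 = 62.4 mm^2
TS = 380 / 62.4 = 6.09 MPa
(1 N/mm^2 = 1 MPa)


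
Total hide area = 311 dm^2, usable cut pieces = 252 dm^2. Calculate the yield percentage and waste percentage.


Yield = 252 / 311 x 100 = 81.0%
Waste = 311 - 252 = 59 dm^2
Waste% = 100 - 81.0 = 19.0%


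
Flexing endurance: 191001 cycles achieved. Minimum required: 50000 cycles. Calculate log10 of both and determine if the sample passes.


Achieved: log10 = 5.28
Required: log10 = 4.70
Passes: Yes

log10(191001) = 5.28
log10(50000) = 4.70
Passes: Yes


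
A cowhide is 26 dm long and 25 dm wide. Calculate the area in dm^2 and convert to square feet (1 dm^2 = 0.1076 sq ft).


650 dm^2
69.94 sq ft


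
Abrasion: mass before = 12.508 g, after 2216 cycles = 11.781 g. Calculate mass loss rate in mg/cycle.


0.328 mg/cycle

Mass loss = 12.508 - 11.781 = 0.727 g
Rate = 0.727 / 2216 x 1000 = 0.328 mg/cycle


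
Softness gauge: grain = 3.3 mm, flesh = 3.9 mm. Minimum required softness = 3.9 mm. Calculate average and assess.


Average softness = 3.60 mm
Meets requirement: No

Average = (3.3 + 3.9) / 2 = 3.60 mm
Minimum = 3.9 mm
Meets requirement: No


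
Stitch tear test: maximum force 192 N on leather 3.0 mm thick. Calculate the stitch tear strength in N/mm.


64.0 N/mm

Stitch tear strength = force / thickness
STS = 192 / 3.0 = 64.0 N/mm


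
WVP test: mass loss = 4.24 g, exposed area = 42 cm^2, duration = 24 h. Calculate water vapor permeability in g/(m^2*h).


42.06 g/(m^2*h)

WVP = mass_loss / (area x time) x 10000
WVP = 4.24 / (42 x 24) x 10000
WVP = 4.24 / 1008 x 10000 = 42.06 g/(m^2*h)


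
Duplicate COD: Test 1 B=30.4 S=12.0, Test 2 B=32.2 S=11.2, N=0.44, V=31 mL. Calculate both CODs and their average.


COD1 = 2089.3 mg/L
COD2 = 2384.5 mg/L
Average = 2236.9 mg/L


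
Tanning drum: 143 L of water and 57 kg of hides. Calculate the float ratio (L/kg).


2.5

Float ratio = water / hide weight
Ratio = 143 / 57 = 2.5


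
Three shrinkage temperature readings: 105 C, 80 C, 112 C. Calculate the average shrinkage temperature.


99.0 C


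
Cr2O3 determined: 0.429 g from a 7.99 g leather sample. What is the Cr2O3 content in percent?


Cr2O3% = 0.429 / 7.99 x 100
Cr2O3% = 5.37%


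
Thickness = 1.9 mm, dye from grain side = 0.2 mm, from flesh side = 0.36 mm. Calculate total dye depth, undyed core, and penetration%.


Total dyed = 0.2 + 0.36 = 0.56 mm
Undyed core = 1.9 - 0.56 = 1.34 mm
Penetration = 0.56 / 1.9 x 100 = 29.5%


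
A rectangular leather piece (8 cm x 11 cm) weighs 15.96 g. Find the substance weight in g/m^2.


Area = 8 x 11 = 88 cm^2
SW = 15.96 / 88 x 10000 = 1813.6 g/m^2


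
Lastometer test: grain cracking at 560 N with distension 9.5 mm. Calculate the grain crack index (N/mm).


58.9 N/mm

Grain crack index = force / distension
Index = 560 / 9.5 = 58.9 N/mm


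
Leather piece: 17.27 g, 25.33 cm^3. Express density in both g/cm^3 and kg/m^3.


0.682 g/cm^3
682 kg/m^3

Density = 17.27 / 25.33 = 0.682 g/cm^3
Convert: 0.682 x 1000 = 682 kg/m^3


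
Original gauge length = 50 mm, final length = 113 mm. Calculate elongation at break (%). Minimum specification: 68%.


Elongation = 126.0%
Meets spec: Yes

Extension = 113 - 50 = 63 mm
Elongation = 63 / 50 x 100 = 126.0%
Minimum required: 68%
Meets specification: Yes


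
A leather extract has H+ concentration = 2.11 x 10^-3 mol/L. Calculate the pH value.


pH = 2.68

pH = -log10[H+]
pH = -log10(2.11 x 10^-3) = 2.68


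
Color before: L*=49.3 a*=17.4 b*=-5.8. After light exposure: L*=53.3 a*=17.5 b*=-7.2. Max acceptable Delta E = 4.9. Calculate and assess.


dL = 4.0, da = 0.1, db = -1.4
dE = sqrt((4.0)^2 + (0.1)^2 + (-1.4)^2) = 4.24
Max = 4.9
Passes: Yes


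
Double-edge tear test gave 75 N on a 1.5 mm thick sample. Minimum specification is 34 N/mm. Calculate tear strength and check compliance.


Tear strength = 75 / 1.5 = 50.0 N/mm
Required minimum = 34 N/mm
Compliant: Yes


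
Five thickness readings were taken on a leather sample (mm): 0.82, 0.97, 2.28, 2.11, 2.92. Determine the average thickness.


1.82 mm


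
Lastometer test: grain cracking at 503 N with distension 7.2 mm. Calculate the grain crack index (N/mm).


69.9 N/mm

Grain crack index = force / distension
Index = 503 / 7.2 = 69.9 N/mm


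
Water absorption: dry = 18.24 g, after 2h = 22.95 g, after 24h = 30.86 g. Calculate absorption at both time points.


2h absorption = 25.8%
24h absorption = 69.2%

WA (2h) = (22.95 - 18.24) / 18.24 x 100 = 25.8%
WA (24h) = (30.86 - 18.24) / 18.24 x 100 = 69.2%


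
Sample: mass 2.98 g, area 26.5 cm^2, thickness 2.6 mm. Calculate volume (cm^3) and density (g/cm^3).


Thickness in cm = 2.6 / 10 = 0.26 cm
Volume = 26.5 x 0.26 = 6.890 cm^3
Density = 2.98 / 6.890 = 0.433 g/cm^3


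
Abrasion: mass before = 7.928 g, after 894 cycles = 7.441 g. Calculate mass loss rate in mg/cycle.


Mass loss = 7.928 - 7.441 = 0.487 g
Rate = 0.487 / 894 x 1000 = 0.545 mg/cycle


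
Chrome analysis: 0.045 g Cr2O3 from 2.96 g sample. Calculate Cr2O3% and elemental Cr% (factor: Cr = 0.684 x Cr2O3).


Cr2O3 = 1.52%
Cr = 1.04%

Cr2O3% = 0.045 / 2.96 x 100 = 1.52%
Cr% = 1.52 x 0.684 = 1.04%


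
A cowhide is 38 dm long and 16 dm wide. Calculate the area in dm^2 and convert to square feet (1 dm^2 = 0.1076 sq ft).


608 dm^2
65.42 sq ft


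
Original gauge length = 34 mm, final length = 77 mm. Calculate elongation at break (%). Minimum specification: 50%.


Elongation = 126.5%
Meets spec: Yes

Extension = 77 - 34 = 43 mm
Elongation = 43 / 34 x 100 = 126.5%
Minimum required: 50%
Meets specification: Yes


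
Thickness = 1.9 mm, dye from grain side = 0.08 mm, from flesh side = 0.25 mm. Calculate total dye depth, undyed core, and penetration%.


Total dyed = 0.33 mm
Undyed core = 1.57 mm
Penetration = 17.4%

Total dyed = 0.08 + 0.25 = 0.33 mm
Undyed core = 1.9 - 0.33 = 1.57 mm
Penetration = 0.33 / 1.9 x 100 = 17.4%


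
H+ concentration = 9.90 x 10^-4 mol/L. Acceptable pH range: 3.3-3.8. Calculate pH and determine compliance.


pH = -log10(9.90 x 10^-4) = 3.00
Range: 3.3 to 3.8
Compliant: No


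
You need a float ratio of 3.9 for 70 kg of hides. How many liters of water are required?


Water = hide weight x target ratio
Water = 70 x 3.9 = 273.0 L


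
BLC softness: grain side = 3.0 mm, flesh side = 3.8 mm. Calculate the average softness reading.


Average = (3.0 + 3.8) / 2
Average = 3.40 mm


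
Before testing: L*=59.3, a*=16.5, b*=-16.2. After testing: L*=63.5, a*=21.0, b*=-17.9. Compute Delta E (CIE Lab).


dL = 63.5 - 59.3 = 4.2
da = 21.0 - 16.5 = 4.5
db = -17.9 - (-16.2) = -1.7
dE = sqrt((4.2)^2 + (4.5)^2 + (-1.7)^2) = 6.39


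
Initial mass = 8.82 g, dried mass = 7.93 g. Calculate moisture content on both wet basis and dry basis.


Moisture lost = 8.82 - 7.93 = 0.89 g
Wet basis MC = 0.89 / 8.82 x 100 = 10.1%
Dry basis MC = 0.89 / 7.93 x 100 = 11.2%


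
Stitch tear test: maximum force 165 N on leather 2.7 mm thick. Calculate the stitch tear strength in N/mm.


Stitch tear strength = force / thickness
STS = 165 / 2.7 = 61.1 N/mm


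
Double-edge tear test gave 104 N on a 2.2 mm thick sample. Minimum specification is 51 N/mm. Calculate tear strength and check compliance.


Tear strength = 47.3 N/mm
Compliant: No


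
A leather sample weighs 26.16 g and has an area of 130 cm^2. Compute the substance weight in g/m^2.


Substance weight = mass / area x 10000
SW = 26.16 / 130 x 10000
SW = 2012.3 g/m^2


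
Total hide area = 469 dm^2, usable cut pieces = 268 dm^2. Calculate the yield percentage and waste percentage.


Yield = 57.1%
Waste = 42.9%

Yield = 268 / 469 x 100 = 57.1%
Waste = 469 - 268 = 201 dm^2
Waste% = 100 - 57.1 = 42.9%


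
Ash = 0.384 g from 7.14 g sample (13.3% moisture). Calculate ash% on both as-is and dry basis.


As-is ash% = 0.384 / 7.14 x 100 = 5.38%
Dry mass = 7.14 x (100 - 13.3) / 100 = 6.19038 g
Dry-basis ash% = 0.384 / 6.19038 x 100 = 6.20%


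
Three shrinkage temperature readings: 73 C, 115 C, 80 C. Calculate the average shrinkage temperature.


89.3 C

Average = (73 + 115 + 80) / 3
Average = 268 / 3 = 89.3 C


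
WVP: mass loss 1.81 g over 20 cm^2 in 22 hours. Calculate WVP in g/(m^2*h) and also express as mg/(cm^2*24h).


WVP = 1.81 / (20 x 22) x 10000 = 41.14 g/(m^2*h)
Mass loss in mg = 1.81 x 1000 = 1810 mg
Per cm^2 per 24h in mg: 1810 x 24 / (20 x 22) = 43440 / 440 = 98.73 mg/(cm^2*24h)


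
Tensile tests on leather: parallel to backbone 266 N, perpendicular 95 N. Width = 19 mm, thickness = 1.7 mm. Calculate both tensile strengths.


Parallel = 8.24 N/mm^2
Perpendicular = 2.94 N/mm^2


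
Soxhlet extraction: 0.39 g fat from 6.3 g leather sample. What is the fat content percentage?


6.2%

Fat content = 0.39 / 6.3 x 100
Fat = 6.2%


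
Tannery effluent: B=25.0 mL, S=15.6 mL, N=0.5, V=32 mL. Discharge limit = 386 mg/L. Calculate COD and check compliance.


COD = (25.0 - 15.6) x 0.5 x 8000 / 32 = 1175.0 mg/L
Limit: 386 mg/L
Compliant: No


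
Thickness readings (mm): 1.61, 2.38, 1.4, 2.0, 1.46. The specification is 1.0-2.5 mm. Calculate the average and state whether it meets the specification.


Sum = 8.85
Average = 8.85 / 5 = 1.77 mm
Specification range: 1.0 to 2.5 mm
Within spec: Yes


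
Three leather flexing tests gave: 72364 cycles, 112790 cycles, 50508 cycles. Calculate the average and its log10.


Average = 78554 cycles
log10 = 4.90

Average = (72364 + 112790 + 50508) / 3 = 78554 cycles
log10(78554) = 4.90


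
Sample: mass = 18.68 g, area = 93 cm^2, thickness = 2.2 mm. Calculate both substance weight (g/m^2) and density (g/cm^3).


Substance weight = 2008.6 g/m^2
Density = 0.913 g/cm^3

SW = 18.68 / 93 x 10000 = 2008.6 g/m^2
Volume = 93 x 2.2 / 10 = 20.46 cm^3
Density = 18.68 / 20.46 = 0.913 g/cm^3


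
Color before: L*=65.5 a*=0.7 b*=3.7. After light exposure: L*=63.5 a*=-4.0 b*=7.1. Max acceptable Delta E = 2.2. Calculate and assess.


Delta E = 6.14
Passes: No


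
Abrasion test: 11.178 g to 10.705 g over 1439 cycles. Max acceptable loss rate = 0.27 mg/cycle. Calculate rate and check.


Rate = 0.329 mg/cycle
Passes: No

Loss = 11.178 - 10.705 = 0.473 g
Rate = 0.473 g / 1439 cycles x 1000 = 0.329 mg/cycle
Max = 0.27 mg/cycle
Passes: No


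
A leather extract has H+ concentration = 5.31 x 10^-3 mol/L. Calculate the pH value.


pH = 2.27

pH = -log10[H+]
pH = -log10(5.31 x 10^-3) = 2.27


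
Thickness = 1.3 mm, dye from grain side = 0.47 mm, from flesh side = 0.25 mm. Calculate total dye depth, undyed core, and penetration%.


Total dyed = 0.72 mm
Undyed core = 0.58 mm
Penetration = 55.4%

Total dyed = 0.47 + 0.25 = 0.72 mm
Undyed core = 1.3 - 0.72 = 0.58 mm
Penetration = 0.72 / 1.3 x 100 = 55.4%


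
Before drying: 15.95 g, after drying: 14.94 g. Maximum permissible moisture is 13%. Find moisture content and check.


Moisture content = 6.3%
Acceptable: Yes


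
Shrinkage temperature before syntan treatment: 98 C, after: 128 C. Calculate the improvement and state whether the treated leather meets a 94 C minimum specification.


Improvement = 128 - 98 = 30 C
Spec check: 128 C >= 94 C? Yes


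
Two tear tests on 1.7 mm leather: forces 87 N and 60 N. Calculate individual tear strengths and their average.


Tear 1 = 87 / 1.7 = 51.2 N/mm
Tear 2 = 60 / 1.7 = 35.3 N/mm
Average = (51.2 + 35.3) / 2 = 43.3 N/mm


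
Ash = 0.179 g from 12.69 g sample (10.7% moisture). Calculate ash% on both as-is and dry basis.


As-is ash% = 0.179 / 12.69 x 100 = 1.41%
Dry mass = 12.69 x (100 - 10.7) / 100 = 11.33217 g
Dry-basis ash% = 0.179 / 11.33217 x 100 = 1.58%


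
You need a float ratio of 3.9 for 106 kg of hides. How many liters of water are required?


413.4 L

Water = hide weight x target ratio
Water = 106 x 3.9 = 413.4 L


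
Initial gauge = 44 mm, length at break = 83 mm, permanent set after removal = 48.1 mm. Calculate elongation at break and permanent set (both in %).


Elongation at break = (83 - 44) / 44 x 100 = 88.6%
Permanent set = (48.1 - 44) / 44 x 100 = 9.3%


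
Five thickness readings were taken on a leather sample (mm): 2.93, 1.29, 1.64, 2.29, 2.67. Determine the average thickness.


Sum = 2.93 + 1.29 + 1.64 + 2.29 + 2.67 = 10.82
Average = 10.82 / 5 = 2.16 mm
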